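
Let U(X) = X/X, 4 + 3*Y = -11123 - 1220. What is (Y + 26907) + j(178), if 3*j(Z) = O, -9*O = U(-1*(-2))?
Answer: 615365/27 ≈ 22791.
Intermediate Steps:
Y = -12347/3 (Y = -4/3 + (-11123 - 1220)/3 = -4/3 + (1/3)*(-12343) = -4/3 - 12343/3 = -12347/3 ≈ -4115.7)
U(X) = 1
O = -1/9 (O = -1/9*1 = -1/9 ≈ -0.11111)
j(Z) = -1/27 (j(Z) = (1/3)*(-1/9) = -1/27)
(Y + 26907) + j(178) = (-12347/3 + 26907) - 1/27 = 68374/3 - 1/27 = 615365/27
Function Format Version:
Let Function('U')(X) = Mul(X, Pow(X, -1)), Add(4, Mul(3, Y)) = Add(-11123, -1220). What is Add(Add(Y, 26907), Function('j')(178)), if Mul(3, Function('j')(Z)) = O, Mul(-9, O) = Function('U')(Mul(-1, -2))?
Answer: Rational(615365, 27) ≈ 22791.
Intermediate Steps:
Y = Rational(-12347, 3) (Y = Add(Rational(-4, 3), Mul(Rational(1, 3), Add(-11123, -1220))) = Add(Rational(-4, 3), Mul(Rational(1, 3), -12343)) = Add(Rational(-4, 3), Rational(-12343, 3)) = Rational(-12347, 3) ≈ -4115.7)
Function('U')(X) = 1
O = Rational(-1, 9) (O = Mul(Rational(-1, 9), 1) = Rational(-1, 9) ≈ -0.11111)
Function('j')(Z) = Rational(-1, 27) (Function('j')(Z) = Mul(Rational(1, 3), Rational(-1, 9)) = Rational(-1, 27))
Add(Add(Y, 26907), Function('j')(178)) = Add(Add(Rational(-12347, 3), 26907), Rational(-1, 27)) = Add(Rational(68374, 3), Rational(-1, 27)) = Rational(615365, 27)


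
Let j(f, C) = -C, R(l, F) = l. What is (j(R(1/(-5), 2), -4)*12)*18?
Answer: 864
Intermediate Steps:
(j(R(1/(-5), 2), -4)*12)*18 = (-1*(-4)*12)*18 = (4*12)*18 = 48*18 = 864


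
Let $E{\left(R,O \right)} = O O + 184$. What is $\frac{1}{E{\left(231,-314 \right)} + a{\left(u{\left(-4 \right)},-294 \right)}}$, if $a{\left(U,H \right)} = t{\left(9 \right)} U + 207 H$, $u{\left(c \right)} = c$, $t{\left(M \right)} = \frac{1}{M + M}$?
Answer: $\frac{9}{341296} \approx 2.637 \cdot 10^{-5}$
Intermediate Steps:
$t{\left(M \right)} = \frac{1}{2 M}$
$a{\left(U,H \right)} = 207 H + \frac{U}{18}$ ($a{\left(U,H \right)} = \frac{1}{2 \cdot 9} U + 207 H = \frac{1}{2} \cdot \frac{1}{9} U + 207 H = \frac{U}{18} + 207 H = 207 H + \frac{U}{18}$)
$E{\left(R,O \right)} = 184 + O^{2}$ ($E{\left(R,O \right)} = O^{2} + 184 = 184 + O^{2}$)
$\frac{1}{E{\left(231,-314 \right)} + a{\left(u{\left(-4 \right)},-294 \right)}} = \frac{1}{\left(184 + \left(-314\right)^{2}\right) + \left(207 \left(-294\right) + \frac{1}{18} \left(-4\right)\right)} = \frac{1}{\left(184 + 98596\right) - \frac{547724}{9}} = \frac{1}{98780 - \frac{547724}{9}} = \frac{1}{\frac{341296}{9}} = \frac{9}{341296}$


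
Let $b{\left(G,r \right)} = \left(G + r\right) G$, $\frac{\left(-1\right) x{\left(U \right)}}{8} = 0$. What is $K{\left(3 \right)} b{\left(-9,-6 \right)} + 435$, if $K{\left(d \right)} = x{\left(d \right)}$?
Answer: $435$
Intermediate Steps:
$x{\left(U \right)} = 0$ ($x{\left(U \right)} = \left(-8\right) 0 = 0$)
$b{\left(G,r \right)} = G \left(G + r\right)$
$K{\left(d \right)} = 0$
$K{\left(3 \right)} b{\left(-9,-6 \right)} + 435 = 0 \left(- 9 \left(-9 - 6\right)\right) + 435 = 0 \left(\left(-9\right) \left(-15\right)\right) + 435 = 0 \cdot 135 + 435 = 0 + 435 = 435$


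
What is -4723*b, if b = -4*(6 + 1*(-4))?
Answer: 37784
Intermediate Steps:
b = -8 (b = -4*(6 - 4) = -4*2 = -8)
-4723*b = -4723*(-8) = 37784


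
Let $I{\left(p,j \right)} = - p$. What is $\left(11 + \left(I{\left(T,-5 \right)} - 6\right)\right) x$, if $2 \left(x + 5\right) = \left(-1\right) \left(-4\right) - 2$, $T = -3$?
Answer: $-32$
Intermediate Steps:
$x = -4$ ($x = -5 + \frac{\left(-1\right) \left(-4\right) - 2}{2} = -5 + \frac{4 - 2}{2} = -5 + \frac{1}{2} \cdot 2 = -5 + 1 = -4$)
$\left(11 + \left(I{\left(T,-5 \right)} - 6\right)\right) x = \left(11 - 3\right) \left(-4\right) = 8 \left(-4\right) = -32$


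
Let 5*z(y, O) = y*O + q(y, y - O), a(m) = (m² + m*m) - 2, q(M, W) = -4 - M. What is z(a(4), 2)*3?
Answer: 78/5 ≈ 15.600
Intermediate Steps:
a(m) = -2 + 2*m² (a(m) = (m² + m²) - 2 = 2*m² - 2 = -2 + 2*m²)
z(y, O) = -⅘ - y/5 + O*y/5 (z(y, O) = (y*O + (-4 - y))/5 = (O*y + (-4 - y))/5 = (-4 - y + O*y)/5 = -⅘ - y/5 + O*y/5)
z(a(4), 2)*3 = (-⅘ - (-2 + 2*4²)/5 + (⅕)*2*(-2 + 2*4²))*3 = (-⅘ - (-2 + 2*16)/5 + (⅕)*2*(-2 + 2*16))*3 = (-⅘ - (-2 + 32)/5 + (⅕)*2*(-2 + 32))*3 = (-⅘ - ⅕*30 + (⅕)*2*30)*3 = (-⅘ - 6 + 12)*3 = (26/5)*3 = 78/5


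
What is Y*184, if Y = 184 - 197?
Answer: -2392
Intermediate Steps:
Y = -13
Y*184 = -13*184 = -2392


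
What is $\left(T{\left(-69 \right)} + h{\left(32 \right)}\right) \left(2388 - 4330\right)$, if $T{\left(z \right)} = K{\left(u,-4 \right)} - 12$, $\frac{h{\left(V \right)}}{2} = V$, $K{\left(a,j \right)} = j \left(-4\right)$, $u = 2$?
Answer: $-132056$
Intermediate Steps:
$K{\left(a,j \right)} = - 4 j$
$h{\left(V \right)} = 2 V$
$T{\left(z \right)} = 4$ ($T{\left(z \right)} = \left(-4\right) \left(-4\right) - 12 = 16 - 12 = 4$)
$\left(T{\left(-69 \right)} + h{\left(32 \right)}\right) \left(2388 - 4330\right) = \left(4 + 2 \cdot 32\right) \left(2388 - 4330\right) = \left(4 + 64\right) \left(-1942\right) = 68 \left(-1942\right) = -132056$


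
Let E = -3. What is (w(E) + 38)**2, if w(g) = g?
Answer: 1225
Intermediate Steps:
(w(E) + 38)**2 = (-3 + 38)**2 = 35**2 = 1225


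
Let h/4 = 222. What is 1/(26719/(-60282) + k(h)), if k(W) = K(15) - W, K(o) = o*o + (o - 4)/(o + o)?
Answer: -150705/99928954 ≈ -0.0015081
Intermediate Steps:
h = 888 (h = 4*222 = 888)
K(o) = o² + (-4 + o)/(2*o) (K(o) = o² + (-4 + o)/((2*o)) = o² + (-4 + o)*(1/(2*o)) = o² + (-4 + o)/(2*o))
k(W) = 6761/30 - W (k(W) = (-2 + 15³ + (½)*15)/15 - W = (-2 + 3375 + 15/2)/15 - W = (1/15)*(6761/2) - W = 6761/30 - W)
1/(26719/(-60282) + k(h)) = 1/(26719/(-60282) + (6761/30 - 1*888)) = 1/(26719*(-1/60282) + (6761/30 - 888)) = 1/(-26719/60282 - 19879/30) = 1/(-99928954/150705) = -150705/99928954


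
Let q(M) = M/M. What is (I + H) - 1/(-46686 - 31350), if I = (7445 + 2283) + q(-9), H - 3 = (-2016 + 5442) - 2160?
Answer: 858239929/78036 ≈ 10998.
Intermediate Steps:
q(M) = 1
H = 1269 (H = 3 + ((-2016 + 5442) - 2160) = 3 + (3426 - 2160) = 3 + 1266 = 1269)
I = 9729 (I = (7445 + 2283) + 1 = 9728 + 1 = 9729)
(I + H) - 1/(-46686 - 31350) = (9729 + 1269) - 1/(-46686 - 31350) = 10998 - 1/(-78036) = 10998 - 1*(-1/78036) = 10998 + 1/78036 = 858239929/78036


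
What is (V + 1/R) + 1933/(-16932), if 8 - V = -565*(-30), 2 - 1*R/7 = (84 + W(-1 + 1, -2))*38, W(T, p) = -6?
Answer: -2973917821325/175534044 ≈ -16942.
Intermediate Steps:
R = -20734 (R = 14 - 7*(84 - 6)*38 = 14 - 546*38 = 14 - 7*2964 = 14 - 20748 = -20734)
V = -16942 (V = 8 - (-565)*(-30) = 8 - 1*16950 = 8 - 16950 = -16942)
(V + 1/R) + 1933/(-16932) = (-16942 + 1/(-20734)) + 1933/(-16932) = (-16942 - 1/20734) + 1933*(-1/16932) = -351275429/20734 - 1933/16932 = -2973917821325/175534044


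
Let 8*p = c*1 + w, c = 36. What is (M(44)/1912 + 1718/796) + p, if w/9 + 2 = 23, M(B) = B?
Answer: 11531185/380488 ≈ 30.306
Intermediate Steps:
w = 189 (w = -18 + 9*23 = -18 + 207 = 189)
p = 225/8 (p = (36*1 + 189)/8 = (36 + 189)/8 = (⅛)*225 = 225/8 ≈ 28.125)
(M(44)/1912 + 1718/796) + p = (44/1912 + 1718/796) + 225/8 = (44*(1/1912) + 1718*(1/796)) + 225/8 = (11/478 + 859/398) + 225/8 = 103745/47561 + 225/8 = 11531185/380488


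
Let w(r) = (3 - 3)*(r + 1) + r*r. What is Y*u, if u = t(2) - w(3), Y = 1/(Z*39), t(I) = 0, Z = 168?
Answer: -1/728 ≈ -0.0013736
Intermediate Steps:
w(r) = r² (w(r) = 0*(1 + r) + r² = 0 + r² = r²)
Y = 1/6552 (Y = 1/(168*39) = 1/6552 ≈ 0.00015263)
u = -9 (u = 0 - 1*3² = 0 - 1*9 = 0 - 9 = -9)
Y*u = (1/6552)*(-9) = -1/728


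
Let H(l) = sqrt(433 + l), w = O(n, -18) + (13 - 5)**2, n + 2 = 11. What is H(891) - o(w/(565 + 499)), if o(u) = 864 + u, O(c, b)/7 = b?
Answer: -459617/532 + 2*sqrt(331) ≈ -827.55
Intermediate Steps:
n = 9 (n = -2 + 11 = 9)
O(c, b) = 7*b
w = -62 (w = 7*(-18) + (13 - 5)**2 = -126 + 8**2 = -126 + 64 = -62)
H(891) - o(w/(565 + 499)) = sqrt(433 + 891) - (864 - 62/(565 + 499)) = sqrt(1324) - (864 - 62/1064) = 2*sqrt(331) - (864 - 62*1/1064) = 2*sqrt(331) - (864 - 31/532) = 2*sqrt(331) - 1*459617/532 = 2*sqrt(331) - 459617/532 = -459617/532 + 2*sqrt(331)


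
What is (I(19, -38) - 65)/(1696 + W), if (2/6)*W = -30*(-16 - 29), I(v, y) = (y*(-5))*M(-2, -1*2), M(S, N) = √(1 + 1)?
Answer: -5/442 + 95*√2/2873 ≈ 0.035451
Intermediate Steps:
M(S, N) = √2
I(v, y) = -5*y*√2 (I(v, y) = (y*(-5))*√2 = (-5*y)*√2 = -5*y*√2)
W = 4050 (W = 3*(-30*(-16 - 29)) = 3*(-30*(-45)) = 3*1350 = 4050)
(I(19, -38) - 65)/(1696 + W) = (-5*(-38)*√2 - 65)/(1696 + 4050) = (190*√2 - 65)/5746 = (-65 + 190*√2)*(1/5746) = -5/442 + 95*√2/2873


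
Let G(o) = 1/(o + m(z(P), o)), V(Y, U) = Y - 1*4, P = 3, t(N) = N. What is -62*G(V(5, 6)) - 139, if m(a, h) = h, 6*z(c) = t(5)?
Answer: -170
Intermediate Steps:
z(c) = 5/6 (z(c) = (1/6)*5 = 5/6)
V(Y, U) = -4 + Y (V(Y, U) = Y - 4 = -4 + Y)
G(o) = 1/(2*o) (G(o) = 1/(o + o) = 1/(2*o))
-62*G(V(5, 6)) - 139 = -31/(-4 + 5) - 139 = -31/1 - 139 = -31 - 139 = -170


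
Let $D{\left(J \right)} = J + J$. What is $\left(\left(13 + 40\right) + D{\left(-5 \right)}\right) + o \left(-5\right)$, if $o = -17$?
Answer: $128$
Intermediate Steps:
$D{\left(J \right)} = 2 J$
$\left(\left(13 + 40\right) + D{\left(-5 \right)}\right) + o \left(-5\right) = \left(\left(13 + 40\right) + 2 \left(-5\right)\right) - -85 = \left(53 - 10\right) + 85 = 43 + 85 = 128$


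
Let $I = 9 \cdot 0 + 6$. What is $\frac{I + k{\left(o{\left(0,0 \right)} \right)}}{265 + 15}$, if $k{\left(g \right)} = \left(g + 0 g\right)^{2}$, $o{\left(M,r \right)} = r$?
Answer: $\frac{3}{140} \approx 0.021429$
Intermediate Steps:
$k{\left(g \right)} = g^{2}$ ($k{\left(g \right)} = \left(g + 0\right)^{2} = g^{2}$)
$I = 6$ ($I = 0 + 6 = 6$)
$\frac{I + k{\left(o{\left(0,0 \right)} \right)}}{265 + 15} = \frac{6 + 0^{2}}{265 + 15} = \frac{6 + 0}{280} = 6 \cdot \frac{1}{280} = \frac{3}{140}$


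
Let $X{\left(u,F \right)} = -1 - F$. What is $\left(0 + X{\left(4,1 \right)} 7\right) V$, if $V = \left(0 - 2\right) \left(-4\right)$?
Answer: $-112$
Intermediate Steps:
$V = 8$ ($V = \left(-2\right) \left(-4\right) = 8$)
$\left(0 + X{\left(4,1 \right)} 7\right) V = \left(0 + \left(-1 - 1\right) 7\right) 8 = \left(0 - 14\right) 8 = \left(-14\right) 8 = -112$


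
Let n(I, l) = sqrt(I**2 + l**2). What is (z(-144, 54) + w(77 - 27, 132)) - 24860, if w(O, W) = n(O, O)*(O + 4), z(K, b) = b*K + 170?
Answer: -32466 + 2700*sqrt(2) ≈ -28648.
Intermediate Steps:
z(K, b) = 170 + K*b (z(K, b) = K*b + 170 = 170 + K*b)
w(O, W) = sqrt(2)*sqrt(O**2)*(4 + O) (w(O, W) = sqrt(O**2 + O**2)*(O + 4) = sqrt(2*O**2)*(4 + O) = (sqrt(2)*sqrt(O**2))*(4 + O) = sqrt(2)*sqrt(O**2)*(4 + O))
(z(-144, 54) + w(77 - 27, 132)) - 24860 = ((170 - 144*54) + sqrt(2)*sqrt((77 - 27)**2)*(4 + (77 - 27))) - 24860 = ((170 - 7776) + sqrt(2)*sqrt(50**2)*(4 + 50)) - 24860 = (-7606 + sqrt(2)*sqrt(2500)*54) - 24860 = (-7606 + sqrt(2)*50*54) - 24860 = (-7606 + 2700*sqrt(2)) - 24860 = -32466 + 2700*sqrt(2)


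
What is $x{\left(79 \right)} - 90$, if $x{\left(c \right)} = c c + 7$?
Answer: $6158$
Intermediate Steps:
$x{\left(c \right)} = 7 + c^{2}$ ($x{\left(c \right)} = c^{2} + 7 = 7 + c^{2}$)
$x{\left(79 \right)} - 90 = \left(7 + 79^{2}\right) - 90 = \left(7 + 6241\right) - 90 = 6248 - 90 = 6158$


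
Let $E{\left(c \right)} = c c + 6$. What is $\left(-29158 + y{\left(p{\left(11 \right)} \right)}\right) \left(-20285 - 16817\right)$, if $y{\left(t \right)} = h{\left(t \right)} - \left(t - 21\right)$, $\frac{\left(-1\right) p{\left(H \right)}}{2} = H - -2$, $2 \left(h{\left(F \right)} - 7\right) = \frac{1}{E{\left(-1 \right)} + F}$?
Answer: $\frac{20516534103}{19} \approx 1.0798 \cdot 10^{9}$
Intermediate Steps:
$E{\left(c \right)} = 6 + c^{2}$ ($E{\left(c \right)} = c^{2} + 6 = 6 + c^{2}$)
$h{\left(F \right)} = 7 + \frac{1}{2 \left(7 + F\right)}$ ($h{\left(F \right)} = 7 + \frac{1}{2 \left(\left(6 + \left(-1\right)^{2}\right) + F\right)} = 7 + \frac{1}{2 \left(\left(6 + 1\right) + F\right)} = 7 + \frac{1}{2 \left(7 + F\right)}$)
$p{\left(H \right)} = -4 - 2 H$ ($p{\left(H \right)} = - 2 \left(H - -2\right) = - 2 \left(H + 2\right) = - 2 \left(2 + H\right) = -4 - 2 H$)
$y{\left(t \right)} = 21 - t + \frac{99 + 14 t}{2 \left(7 + t\right)}$ ($y{\left(t \right)} = \frac{99 + 14 t}{2 \left(7 + t\right)} - \left(t - 21\right) = \frac{99 + 14 t}{2 \left(7 + t\right)} - \left(-21 + t\right) = 21 - t + \frac{99 + 14 t}{2 \left(7 + t\right)}$)
$\left(-29158 + y{\left(p{\left(11 \right)} \right)}\right) \left(-20285 - 16817\right) = \left(-29158 + \frac{\frac{393}{2} - \left(-4 - 22\right)^{2} + 21 \left(-4 - 22\right)}{7 - 26}\right) \left(-20285 - 16817\right) = \left(-29158 + \frac{\frac{393}{2} - \left(-4 - 22\right)^{2} + 21 \left(-4 - 22\right)}{7 - 26}\right) \left(-37102\right) = \left(-29158 + \frac{\frac{393}{2} - \left(-26\right)^{2} + 21 \left(-26\right)}{7 - 26}\right) \left(-37102\right) = \left(-29158 + \frac{\frac{393}{2} - 676 - 546}{-19}\right) \left(-37102\right) = \left(-29158 - \frac{\frac{393}{2} - 676 - 546}{19}\right) \left(-37102\right) = \left(-29158 - - \frac{2051}{38}\right) \left(-37102\right) = \left(-29158 + \frac{2051}{38}\right) \left(-37102\right) = \left(- \frac{1105953}{38}\right) \left(-37102\right) = \frac{20516534103}{19}$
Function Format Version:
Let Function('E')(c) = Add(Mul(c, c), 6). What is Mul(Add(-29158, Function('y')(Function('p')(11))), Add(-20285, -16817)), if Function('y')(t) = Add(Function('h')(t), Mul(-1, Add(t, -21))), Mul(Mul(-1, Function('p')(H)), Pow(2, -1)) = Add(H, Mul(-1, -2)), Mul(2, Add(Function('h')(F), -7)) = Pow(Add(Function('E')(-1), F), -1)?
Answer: Rational(20516534103, 19) ≈ 1.0798e+9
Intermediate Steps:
Function('E')(c) = Add(6, Pow(c, 2)) (Function('E')(c) = Add(Pow(c, 2), 6) = Add(6, Pow(c, 2)))
Function('h')(F) = Add(7, Mul(Rational(1, 2), Pow(Add(7, F), -1))) (Function('h')(F) = Add(7, Mul(Rational(1, 2), Pow(Add(Add(6, Pow(-1, 2)), F), -1))) = Add(7, Mul(Rational(1, 2), Pow(Add(Add(6, 1), F), -1))) = Add(7, Mul(Rational(1, 2), Pow(Add(7, F), -1))))
Function('p')(H) = Add(-4, Mul(-2, H)) (Function('p')(H) = Mul(-2, Add(H, Mul(-1, -2))) = Mul(-2, Add(H, 2)) = Mul(-2, Add(2, H)) = Add(-4, Mul(-2, H)))
Function('y')(t) = Add(21, Mul(-1, t), Mul(Rational(1, 2), Pow(Add(7, t), -1), Add(99, Mul(14, t)))) (Function('y')(t) = Add(Mul(Rational(1, 2), Pow(Add(7, t), -1), Add(99, Mul(14, t))), Mul(-1, Add(t, -21))) = Add(Mul(Rational(1, 2), Pow(Add(7, t), -1), Add(99, Mul(14, t))), Mul(-1, Add(-21, t))) = Add(Mul(Rational(1, 2), Pow(Add(7, t), -1), Add(99, Mul(14, t))), Add(21, Mul(-1, t))) = Add(21, Mul(-1, t), Mul(Rational(1, 2), Pow(Add(7, t), -1), Add(99, Mul(14, t)))))
Mul(Add(-29158, Function('y')(Function('p')(11))), Add(-20285, -16817)) = Mul(Add(-29158, Mul(Pow(Add(7, Add(-4, Mul(-2, 11))), -1), Add(Rational(393, 2), Mul(-1, Pow(Add(-4, Mul(-2, 11)), 2)), Mul(21, Add(-4, Mul(-2, 11)))))), Add(-20285, -16817)) = Mul(Add(-29158, Mul(Pow(Add(7, Add(-4, -22)), -1), Add(Rational(393, 2), Mul(-1, Pow(Add(-4, -22), 2)), Mul(21, Add(-4, -22))))), -37102) = Mul(Add(-29158, Mul(Pow(Add(7, -26), -1), Add(Rational(393, 2), Mul(-1, Pow(-26, 2)), Mul(21, -26)))), -37102) = Mul(Add(-29158, Mul(Pow(-19, -1), Add(Rational(393, 2), Mul(-1, 676), -546))), -37102) = Mul(Add(-29158, Mul(Rational(-1, 19), Add(Rational(393, 2), -676, -546))), -37102) = Mul(Add(-29158, Mul(Rational(-1, 19), Rational(-2051, 2))), -37102) = Mul(Add(-29158, Rational(2051, 38)), -37102) = Mul(Rational(-1105953, 38), -37102) = Rational(20516534103, 19)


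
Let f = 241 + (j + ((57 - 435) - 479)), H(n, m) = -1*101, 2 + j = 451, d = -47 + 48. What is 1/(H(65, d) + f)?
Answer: -1/268 ≈ -0.0037313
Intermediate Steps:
d = 1
j = 449 (j = -2 + 451 = 449)
H(n, m) = -101
f = -167 (f = 241 + (449 + ((57 - 435) - 479)) = 241 + (449 + (-378 - 479)) = 241 + (449 - 857) = 241 - 408 = -167)
1/(H(65, d) + f) = 1/(-101 - 167) = 1/(-268) = -1/268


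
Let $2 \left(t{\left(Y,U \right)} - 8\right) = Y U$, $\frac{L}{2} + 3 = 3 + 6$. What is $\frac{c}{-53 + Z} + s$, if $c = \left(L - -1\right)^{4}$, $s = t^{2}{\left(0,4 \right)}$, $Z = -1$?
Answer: $- \frac{25105}{54} \approx -464.91$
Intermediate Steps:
$L = 12$ ($L = -6 + 2 \left(3 + 6\right) = -6 + 2 \cdot 9 = -6 + 18 = 12$)
$t{\left(Y,U \right)} = 8 + \frac{U Y}{2}$ ($t{\left(Y,U \right)} = 8 + \frac{Y U}{2} = 8 + \frac{U Y}{2}$)
$s = 64$ ($s = \left(8 + \frac{1}{2} \cdot 4 \cdot 0\right)^{2} = \left(8 + 0\right)^{2} = 8^{2} = 64$)
$c = 28561$ ($c = \left(12 - -1\right)^{4} = \left(12 + 1\right)^{4} = 13^{4} = 28561$)
$\frac{c}{-53 + Z} + s = \frac{28561}{-53 - 1} + 64 = \frac{28561}{-54} + 64 = 28561 \left(- \frac{1}{54}\right) + 64 = - \frac{28561}{54} + 64 = - \frac{25105}{54}$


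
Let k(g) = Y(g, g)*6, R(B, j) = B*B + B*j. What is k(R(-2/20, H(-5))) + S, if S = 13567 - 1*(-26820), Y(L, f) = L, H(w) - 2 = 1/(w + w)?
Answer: 1009648/25 ≈ 40386.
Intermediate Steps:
H(w) = 2 + 1/(2*w) (H(w) = 2 + 1/(w + w) = 2 + 1/(2*w))
R(B, j) = B² + B*j
k(g) = 6*g (k(g) = g*6 = 6*g)
S = 40387 (S = 13567 + 26820 = 40387)
k(R(-2/20, H(-5))) + S = 6*((-2/20)*(-2/20 + (2 + (½)/(-5)))) + 40387 = 6*((-2*1/20)*(-2*1/20 + (2 + (½)*(-⅕)))) + 40387 = 6*(-(-⅒ + (2 - ⅒))/10) + 40387 = 6*(-(-⅒ + 19/10)/10) + 40387 = 6*(-⅒*9/5) + 40387 = 6*(-9/50) + 40387 = -27/25 + 40387 = 1009648/25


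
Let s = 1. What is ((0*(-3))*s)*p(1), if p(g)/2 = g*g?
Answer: 0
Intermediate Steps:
p(g) = 2*g² (p(g) = 2*(g*g) = 2*g²)
((0*(-3))*s)*p(1) = ((0*(-3))*1)*(2*1²) = (0*1)*(2*1) = 0*2 = 0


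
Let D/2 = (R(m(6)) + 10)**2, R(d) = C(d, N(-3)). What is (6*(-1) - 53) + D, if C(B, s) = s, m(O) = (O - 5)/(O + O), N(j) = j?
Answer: 39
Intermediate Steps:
m(O) = (-5 + O)/(2*O) (m(O) = (-5 + O)/((2*O)) = (-5 + O)*(1/(2*O)) = (-5 + O)/(2*O))
R(d) = -3
D = 98 (D = 2*(-3 + 10)**2 = 2*7**2 = 2*49 = 98)
(6*(-1) - 53) + D = (6*(-1) - 53) + 98 = (-6 - 53) + 98 = -59 + 98 = 39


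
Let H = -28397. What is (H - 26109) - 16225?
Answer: -70731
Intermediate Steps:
(H - 26109) - 16225 = (-28397 - 26109) - 16225 = -54506 - 16225 = -70731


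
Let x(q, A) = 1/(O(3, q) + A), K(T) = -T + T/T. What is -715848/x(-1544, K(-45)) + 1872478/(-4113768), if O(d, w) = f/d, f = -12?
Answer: -61841485436783/2056884 ≈ -3.0066e+7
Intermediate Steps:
K(T) = 1 - T (K(T) = -T + 1 = 1 - T)
O(d, w) = -12/d
x(q, A) = 1/(-4 + A) (x(q, A) = 1/(-12/3 + A) = 1/(-12*⅓ + A) = 1/(-4 + A))
-715848/x(-1544, K(-45)) + 1872478/(-4113768) = -(-2147544 + 32213160) + 1872478/(-4113768) = -715848/(1/(-4 + (1 + 45))) + 1872478*(-1/4113768) = -715848/(1/(-4 + 46)) - 936239/2056884 = -715848/(1/42) - 936239/2056884 = -715848/1/42 - 936239/2056884 = -715848*42 - 936239/2056884 = -30065616 - 936239/2056884 = -61841485436783/2056884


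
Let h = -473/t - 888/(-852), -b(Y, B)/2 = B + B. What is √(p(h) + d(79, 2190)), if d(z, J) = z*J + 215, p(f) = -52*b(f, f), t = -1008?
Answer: 10*√3857921249/1491 ≈ 416.58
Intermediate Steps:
b(Y, B) = -4*B (b(Y, B) = -2*(B + B) = -4*B)
h = 108175/71568 (h = -473/(-1008) - 888/(-852) = -473*(-1/1008) - 888*(-1/852) = 473/1008 + 74/71 = 108175/71568 ≈ 1.5115)
p(f) = 208*f (p(f) = -(-208)*f = 208*f)
d(z, J) = 215 + J*z (d(z, J) = J*z + 215 = 215 + J*z)
√(p(h) + d(79, 2190)) = √(208*(108175/71568) + (215 + 2190*79)) = √(1406275/4473 + (215 + 173010)) = √(1406275/4473 + 173225) = √(776241700/4473) = 10*√3857921249/1491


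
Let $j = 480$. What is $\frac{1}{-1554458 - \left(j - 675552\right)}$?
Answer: $- \frac{1}{879386} \approx -1.1372 \cdot 10^{-6}$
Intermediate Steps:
$\frac{1}{-1554458 - \left(j - 675552\right)} = \frac{1}{-1554458 - \left(480 - 675552\right)} = \frac{1}{-1554458 - -675072} = \frac{1}{-1554458 + 675072} = \frac{1}{-879386} = - \frac{1}{879386}$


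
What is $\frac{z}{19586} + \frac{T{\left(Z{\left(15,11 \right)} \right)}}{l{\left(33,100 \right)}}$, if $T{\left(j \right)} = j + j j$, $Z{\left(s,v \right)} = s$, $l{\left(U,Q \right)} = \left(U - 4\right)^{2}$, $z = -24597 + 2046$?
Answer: $- \frac{14264751}{16471826} \approx -0.86601$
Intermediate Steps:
$z = -22551$
$l{\left(U,Q \right)} = \left(-4 + U\right)^{2}$
$T{\left(j \right)} = j + j^{2}$
$\frac{z}{19586} + \frac{T{\left(Z{\left(15,11 \right)} \right)}}{l{\left(33,100 \right)}} = - \frac{22551}{19586} + \frac{15 \left(1 + 15\right)}{\left(-4 + 33\right)^{2}} = \left(-22551\right) \frac{1}{19586} + \frac{15 \cdot 16}{29^{2}} = - \frac{22551}{19586} + \frac{240}{841} = - \frac{14264751}{16471826}$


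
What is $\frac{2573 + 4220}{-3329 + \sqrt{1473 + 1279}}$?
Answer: $- \frac{22613897}{11079489} - \frac{54344 \sqrt{43}}{11079489} \approx -2.0732$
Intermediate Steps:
$\frac{2573 + 4220}{-3329 + \sqrt{1473 + 1279}} = \frac{6793}{-3329 + \sqrt{2752}} = \frac{6793}{-3329 + 8 \sqrt{43}}$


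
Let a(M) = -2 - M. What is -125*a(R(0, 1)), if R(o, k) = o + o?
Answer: 250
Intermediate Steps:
R(o, k) = 2*o
-125*a(R(0, 1)) = -125*(-2 - 2*0) = -125*(-2 - 1*0) = -125*(-2 + 0) = -125*(-2) = 250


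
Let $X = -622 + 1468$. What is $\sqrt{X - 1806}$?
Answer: $8 i \sqrt{15} \approx 30.984 i$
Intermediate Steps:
$X = 846$
$\sqrt{X - 1806} = \sqrt{846 - 1806} = \sqrt{-960} = 8 i \sqrt{15}$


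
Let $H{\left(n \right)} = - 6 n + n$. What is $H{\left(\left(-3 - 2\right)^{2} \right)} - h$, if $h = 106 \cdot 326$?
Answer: $-34681$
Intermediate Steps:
$H{\left(n \right)} = - 5 n$
$h = 34556$
$H{\left(\left(-3 - 2\right)^{2} \right)} - h = - 5 \left(-3 - 2\right)^{2} - 34556 = - 5 \left(-5\right)^{2} - 34556 = \left(-5\right) 25 - 34556 = -125 - 34556 = -34681$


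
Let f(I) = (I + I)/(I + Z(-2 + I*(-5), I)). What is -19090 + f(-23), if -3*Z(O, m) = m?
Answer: -19087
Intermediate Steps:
Z(O, m) = -m/3
f(I) = 3 (f(I) = (I + I)/(I - I/3) = (2*I)/((2*I/3)) = (2*I)*(3/(2*I)) = 3)
-19090 + f(-23) = -19090 + 3 = -19087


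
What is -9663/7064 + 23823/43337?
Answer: -250479759/306132568 ≈ -0.81821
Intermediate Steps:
-9663/7064 + 23823/43337 = -250479759/306132568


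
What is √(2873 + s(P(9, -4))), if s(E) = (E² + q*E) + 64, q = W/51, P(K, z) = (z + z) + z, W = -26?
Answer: √892177/17 ≈ 55.562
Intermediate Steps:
P(K, z) = 3*z (P(K, z) = 2*z + z = 3*z)
q = -26/51 ≈ -0.50980
s(E) = 64 + E² - 26*E/51 (s(E) = (E² - 26*E/51) + 64 = 64 + E² - 26*E/51)
√(2873 + s(P(9, -4))) = √(2873 + (64 + (3*(-4))² - 26*(-4)/17)) = √(2873 + (64 + (-12)² - 26/51*(-12))) = √(2873 + (64 + 144 + 104/17)) = √(2873 + 3640/17) = √(52481/17) = √892177/17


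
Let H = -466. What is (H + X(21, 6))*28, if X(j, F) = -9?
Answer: -13300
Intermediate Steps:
(H + X(21, 6))*28 = (-466 - 9)*28 = -475*28 = -13300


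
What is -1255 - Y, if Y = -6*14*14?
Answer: -79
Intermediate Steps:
Y = -1176 (Y = -84*14 = -1176)
-1255 - Y = -1255 - 1*(-1176) = -1255 + 1176 = -79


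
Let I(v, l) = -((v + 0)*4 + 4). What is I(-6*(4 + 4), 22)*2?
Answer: 376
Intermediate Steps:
I(v, l) = -4 - 4*v (I(v, l) = -(v*4 + 4) = -(4*v + 4) = -(4 + 4*v) = -4 - 4*v)
I(-6*(4 + 4), 22)*2 = (-4 - (-24)*(4 + 4))*2 = (-4 - (-24)*8)*2 = (-4 - 4*(-48))*2 = (-4 + 192)*2 = 188*2 = 376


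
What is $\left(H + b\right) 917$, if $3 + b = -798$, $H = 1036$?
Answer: $215495$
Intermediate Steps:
$b = -801$ ($b = -3 - 798 = -801$)
$\left(H + b\right) 917 = \left(1036 - 801\right) 917 = 235 \cdot 917 = 215495$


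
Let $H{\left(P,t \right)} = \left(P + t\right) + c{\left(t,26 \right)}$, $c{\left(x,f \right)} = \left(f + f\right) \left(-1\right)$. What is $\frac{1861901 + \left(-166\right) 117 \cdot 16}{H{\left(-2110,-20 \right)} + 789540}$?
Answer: $\frac{1551149}{787358} \approx 1.9701$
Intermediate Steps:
$c{\left(x,f \right)} = - 2 f$ ($c{\left(x,f \right)} = 2 f \left(-1\right) = - 2 f$)
$H{\left(P,t \right)} = -52 + P + t$ ($H{\left(P,t \right)} = \left(P + t\right) - 52 = -52 + P + t$)
$\frac{1861901 + \left(-166\right) 117 \cdot 16}{H{\left(-2110,-20 \right)} + 789540} = \frac{1861901 + \left(-166\right) 117 \cdot 16}{\left(-52 - 2110 - 20\right) + 789540} = \frac{1861901 - 310752}{-2182 + 789540} = \frac{1861901 - 310752}{787358} = 1551149 \cdot \frac{1}{787358} = \frac{1551149}{787358}$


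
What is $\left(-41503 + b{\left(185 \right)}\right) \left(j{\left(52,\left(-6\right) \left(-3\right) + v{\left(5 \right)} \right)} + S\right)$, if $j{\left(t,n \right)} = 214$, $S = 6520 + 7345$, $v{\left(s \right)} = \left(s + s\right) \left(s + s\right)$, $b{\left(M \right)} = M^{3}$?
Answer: $88558627638$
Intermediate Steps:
$v{\left(s \right)} = 4 s^{2}$ ($v{\left(s \right)} = 2 s 2 s = 4 s^{2}$)
$S = 13865$
$\left(-41503 + b{\left(185 \right)}\right) \left(j{\left(52,\left(-6\right) \left(-3\right) + v{\left(5 \right)} \right)} + S\right) = \left(-41503 + 185^{3}\right) \left(214 + 13865\right) = \left(-41503 + 6331625\right) 14079 = 6290122 \cdot 14079 = 88558627638$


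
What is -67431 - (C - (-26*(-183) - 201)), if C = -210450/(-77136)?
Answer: -808343219/12856 ≈ -62877.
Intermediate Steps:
C = 35075/12856 (C = -210450*(-1/77136) = 35075/12856 ≈ 2.7283)
-67431 - (C - (-26*(-183) - 201)) = -67431 - (35075/12856 - (-26*(-183) - 201)) = -67431 - (35075/12856 - (4758 - 201)) = -67431 - (35075/12856 - 1*4557) = -67431 - (35075/12856 - 4557) = -67431 - 1*(-58549717/12856) = -67431 + 58549717/12856 = -808343219/12856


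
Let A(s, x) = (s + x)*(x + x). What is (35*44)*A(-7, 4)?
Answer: -36960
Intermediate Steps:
A(s, x) = 2*x*(s + x) (A(s, x) = (s + x)*(2*x) = 2*x*(s + x))
(35*44)*A(-7, 4) = (35*44)*(2*4*(-7 + 4)) = 1540*(2*4*(-3)) = 1540*(-24) = -36960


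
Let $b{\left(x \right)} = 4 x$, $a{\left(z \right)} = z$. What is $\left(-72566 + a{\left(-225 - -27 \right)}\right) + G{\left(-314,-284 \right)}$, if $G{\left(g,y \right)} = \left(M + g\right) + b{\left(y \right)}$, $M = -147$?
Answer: $-74361$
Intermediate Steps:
$G{\left(g,y \right)} = -147 + g + 4 y$ ($G{\left(g,y \right)} = \left(-147 + g\right) + 4 y = -147 + g + 4 y$)
$\left(-72566 + a{\left(-225 - -27 \right)}\right) + G{\left(-314,-284 \right)} = \left(-72566 - 198\right) - 1597 = -72764 - 1597 = -74361$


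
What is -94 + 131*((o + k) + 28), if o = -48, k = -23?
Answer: -5727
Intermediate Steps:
-94 + 131*((o + k) + 28) = -94 + 131*((-48 - 23) + 28) = -94 + 131*(-71 + 28) = -94 + 131*(-43) = -94 - 5633 = -5727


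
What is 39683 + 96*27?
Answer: 42275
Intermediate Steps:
39683 + 96*27 = 39683 + 2592 = 42275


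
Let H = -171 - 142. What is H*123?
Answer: -38499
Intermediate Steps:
H = -313
H*123 = -313*123 = -38499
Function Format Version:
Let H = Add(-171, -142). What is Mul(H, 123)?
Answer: -38499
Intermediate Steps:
H = -313
Mul(H, 123) = Mul(-313, 123) = -38499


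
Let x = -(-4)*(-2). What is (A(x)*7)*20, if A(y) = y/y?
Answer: 140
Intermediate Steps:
x = -8 (x = -2*4 = -8)
A(y) = 1
(A(x)*7)*20 = (1*7)*20 = 7*20 = 140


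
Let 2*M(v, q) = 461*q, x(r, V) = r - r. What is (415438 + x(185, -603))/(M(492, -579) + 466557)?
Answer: 830876/666195 ≈ 1.2472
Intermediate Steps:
x(r, V) = 0
M(v, q) = 461*q/2 (M(v, q) = (461*q)/2 = 461*q/2)
(415438 + x(185, -603))/(M(492, -579) + 466557) = (415438 + 0)/((461/2)*(-579) + 466557) = 415438/(-266919/2 + 466557) = 415438/(666195/2) = 415438*(2/666195) = 830876/666195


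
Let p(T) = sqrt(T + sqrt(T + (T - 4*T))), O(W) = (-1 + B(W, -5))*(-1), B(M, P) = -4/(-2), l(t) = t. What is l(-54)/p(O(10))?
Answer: -54/sqrt(-1 + sqrt(2)) ≈ -83.904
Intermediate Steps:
B(M, P) = 2 (B(M, P) = -4*(-1/2) = 2)
O(W) = -1 (O(W) = (-1 + 2)*(-1) = 1*(-1) = -1)
p(T) = sqrt(T + sqrt(2)*sqrt(-T)) (p(T) = sqrt(T + sqrt(T - 3*T)) = sqrt(T + sqrt(-2*T)) = sqrt(T + sqrt(2)*sqrt(-T)))
l(-54)/p(O(10)) = -54/sqrt(-1 + sqrt(2)*sqrt(-1*(-1))) = -54/sqrt(-1 + sqrt(2)*sqrt(1)) = -54/sqrt(-1 + sqrt(2)*1) = -54/sqrt(-1 + sqrt(2))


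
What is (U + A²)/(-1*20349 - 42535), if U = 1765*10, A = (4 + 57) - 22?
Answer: -19171/62884 ≈ -0.30486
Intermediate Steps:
A = 39 (A = 61 - 22 = 39)
U = 17650
(U + A²)/(-1*20349 - 42535) = (17650 + 39²)/(-1*20349 - 42535) = (17650 + 1521)/(-20349 - 42535) = 19171/(-62884) = 19171*(-1/62884) = -19171/62884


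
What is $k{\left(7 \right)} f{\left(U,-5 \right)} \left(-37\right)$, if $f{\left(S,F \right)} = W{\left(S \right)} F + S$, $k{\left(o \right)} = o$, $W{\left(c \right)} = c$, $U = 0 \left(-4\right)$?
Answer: $0$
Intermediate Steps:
$U = 0$
$f{\left(S,F \right)} = S + F S$ ($f{\left(S,F \right)} = S F + S = F S + S = S + F S$)
$k{\left(7 \right)} f{\left(U,-5 \right)} \left(-37\right) = 7 \cdot 0 \left(1 - 5\right) \left(-37\right) = 7 \cdot 0 \left(-4\right) \left(-37\right) = 7 \cdot 0 \left(-37\right) = 0 \left(-37\right) = 0$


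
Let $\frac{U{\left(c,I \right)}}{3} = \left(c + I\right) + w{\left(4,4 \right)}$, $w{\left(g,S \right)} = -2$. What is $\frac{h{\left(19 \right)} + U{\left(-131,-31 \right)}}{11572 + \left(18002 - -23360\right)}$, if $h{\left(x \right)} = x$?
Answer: $- \frac{473}{52934} \approx -0.0089357$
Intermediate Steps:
$U{\left(c,I \right)} = -6 + 3 I + 3 c$ ($U{\left(c,I \right)} = 3 \left(\left(c + I\right) - 2\right) = 3 \left(\left(I + c\right) - 2\right) = 3 \left(-2 + I + c\right) = -6 + 3 I + 3 c$)
$\frac{h{\left(19 \right)} + U{\left(-131,-31 \right)}}{11572 + \left(18002 - -23360\right)} = \frac{19 + \left(-6 + 3 \left(-31\right) + 3 \left(-131\right)\right)}{11572 + \left(18002 - -23360\right)} = \frac{19 - 492}{11572 + \left(18002 + 23360\right)} = \frac{19 - 492}{11572 + 41362} = - \frac{473}{52934}$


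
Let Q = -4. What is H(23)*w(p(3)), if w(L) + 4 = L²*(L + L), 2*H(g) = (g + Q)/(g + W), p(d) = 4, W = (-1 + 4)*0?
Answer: 1178/23 ≈ 51.217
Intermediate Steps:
W = 0 (W = 3*0 = 0)
H(g) = (-4 + g)/(2*g) (H(g) = ((g - 4)/(g + 0))/2 = ((-4 + g)/g)/2 = (-4 + g)/(2*g))
w(L) = -4 + 2*L³ (w(L) = -4 + L²*(L + L) = -4 + L²*(2*L) = -4 + 2*L³)
H(23)*w(p(3)) = ((½)*(-4 + 23)/23)*(-4 + 2*4³) = ((½)*(1/23)*19)*(-4 + 2*64) = 19*(-4 + 128)/46 = (19/46)*124 = 1178/23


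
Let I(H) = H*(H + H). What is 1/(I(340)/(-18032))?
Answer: -1127/14450 ≈ -0.077993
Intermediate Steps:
I(H) = 2*H**2 (I(H) = H*(2*H) = 2*H**2)
1/(I(340)/(-18032)) = 1/((2*340**2)/(-18032)) = 1/((2*115600)*(-1/18032)) = 1/(231200*(-1/18032)) = 1/(-14450/1127) = -1127/14450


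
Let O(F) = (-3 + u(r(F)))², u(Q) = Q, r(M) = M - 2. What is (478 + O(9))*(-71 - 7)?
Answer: -38532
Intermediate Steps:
r(M) = -2 + M
O(F) = (-5 + F)² (O(F) = (-3 + (-2 + F))² = (-5 + F)²)
(478 + O(9))*(-71 - 7) = (478 + (-5 + 9)²)*(-71 - 7) = (478 + 4²)*(-78) = (478 + 16)*(-78) = 494*(-78) = -38532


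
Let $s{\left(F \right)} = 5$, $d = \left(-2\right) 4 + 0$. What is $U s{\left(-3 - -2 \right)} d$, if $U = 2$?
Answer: $-80$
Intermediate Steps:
$d = -8$ ($d = -8 + 0 = -8$)
$U s{\left(-3 - -2 \right)} d = 2 \cdot 5 \left(-8\right) = 10 \left(-8\right) = -80$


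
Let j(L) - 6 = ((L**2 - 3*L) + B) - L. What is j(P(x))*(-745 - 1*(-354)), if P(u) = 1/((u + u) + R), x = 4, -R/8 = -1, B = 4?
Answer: -976327/256 ≈ -3813.8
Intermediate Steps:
R = 8 (R = -8*(-1) = 8)
P(u) = 1/(8 + 2*u) (P(u) = 1/((u + u) + 8) = 1/(2*u + 8) = 1/(8 + 2*u))
j(L) = 10 + L**2 - 4*L (j(L) = 6 + (((L**2 - 3*L) + 4) - L) = 6 + ((4 + L**2 - 3*L) - L) = 6 + (4 + L**2 - 4*L) = 10 + L**2 - 4*L)
j(P(x))*(-745 - 1*(-354)) = (10 + (1/(2*(4 + 4)))**2 - 2/(4 + 4))*(-745 - 1*(-354)) = (10 + ((1/2)/8)**2 - 2/8)*(-745 + 354) = (10 + ((1/2)*(1/8))**2 - 2/8)*(-391) = (10 + (1/16)**2 - 4*1/16)*(-391) = (10 + 1/256 - 1/4)*(-391) = (2497/256)*(-391) = -976327/256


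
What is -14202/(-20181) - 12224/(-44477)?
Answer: 292784966/299196779 ≈ 0.97857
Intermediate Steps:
-14202/(-20181) - 12224/(-44477) = -14202*(-1/20181) - 12224*(-1/44477) = 4734/6727 + 12224/44477 = 292784966/299196779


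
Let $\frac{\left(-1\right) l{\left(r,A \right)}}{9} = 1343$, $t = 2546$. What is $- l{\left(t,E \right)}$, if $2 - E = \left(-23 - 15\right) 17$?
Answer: $12087$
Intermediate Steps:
$E = 648$ ($E = 2 - \left(-23 - 15\right) 17 = 2 - \left(-38\right) 17 = 2 - -646 = 2 + 646 = 648$)
$l{\left(r,A \right)} = -12087$ ($l{\left(r,A \right)} = \left(-9\right) 1343 = -12087$)
$- l{\left(t,E \right)} = \left(-1\right) \left(-12087\right) = 12087$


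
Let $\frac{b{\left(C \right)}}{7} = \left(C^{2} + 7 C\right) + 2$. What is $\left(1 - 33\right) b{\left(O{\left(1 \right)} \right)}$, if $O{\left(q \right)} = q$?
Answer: $-2240$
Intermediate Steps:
$b{\left(C \right)} = 14 + 7 C^{2} + 49 C$ ($b{\left(C \right)} = 7 \left(\left(C^{2} + 7 C\right) + 2\right) = 7 \left(2 + C^{2} + 7 C\right) = 14 + 7 C^{2} + 49 C$)
$\left(1 - 33\right) b{\left(O{\left(1 \right)} \right)} = \left(1 - 33\right) \left(14 + 7 \cdot 1^{2} + 49 \cdot 1\right) = - 32 \left(14 + 7 \cdot 1 + 49\right) = - 32 \left(14 + 7 + 49\right) = \left(-32\right) 70 = -2240$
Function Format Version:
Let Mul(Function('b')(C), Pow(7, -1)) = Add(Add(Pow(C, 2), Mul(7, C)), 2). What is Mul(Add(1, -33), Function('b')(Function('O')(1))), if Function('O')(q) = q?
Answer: -2240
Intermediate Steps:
Function('b')(C) = Add(14, Mul(7, Pow(C, 2)), Mul(49, C)) (Function('b')(C) = Mul(7, Add(Add(Pow(C, 2), Mul(7, C)), 2)) = Mul(7, Add(2, Pow(C, 2), Mul(7, C))) = Add(14, Mul(7, Pow(C, 2)), Mul(49, C)))
Mul(Add(1, -33), Function('b')(Function('O')(1))) = Mul(Add(1, -33), Add(14, Mul(7, Pow(1, 2)), Mul(49, 1))) = Mul(-32, Add(14, Mul(7, 1), 49)) = Mul(-32, Add(14, 7, 49)) = Mul(-32, 70) = -2240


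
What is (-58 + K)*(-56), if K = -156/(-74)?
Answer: 115808/37 ≈ 3129.9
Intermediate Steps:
K = 78/37 (K = -156*(-1/74) = 78/37 ≈ 2.1081)
(-58 + K)*(-56) = (-58 + 78/37)*(-56) = -2068/37*(-56) = 115808/37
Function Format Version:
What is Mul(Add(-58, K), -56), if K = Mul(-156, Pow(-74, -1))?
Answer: Rational(115808, 37) ≈ 3129.9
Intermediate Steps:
K = Rational(78, 37) (K = Mul(-156, Rational(-1, 74)) = Rational(78, 37) ≈ 2.1081)
Mul(Add(-58, K), -56) = Mul(Add(-58, Rational(78, 37)), -56) = Mul(Rational(-2068, 37), -56) = Rational(115808, 37)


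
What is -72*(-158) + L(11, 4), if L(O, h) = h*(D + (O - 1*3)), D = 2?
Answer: 11416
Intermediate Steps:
L(O, h) = h*(-1 + O) (L(O, h) = h*(2 + (O - 1*3)) = h*(2 + (O - 3)) = h*(2 + (-3 + O)) = h*(-1 + O))
-72*(-158) + L(11, 4) = -72*(-158) + 4*(-1 + 11) = 11376 + 4*10 = 11376 + 40 = 11416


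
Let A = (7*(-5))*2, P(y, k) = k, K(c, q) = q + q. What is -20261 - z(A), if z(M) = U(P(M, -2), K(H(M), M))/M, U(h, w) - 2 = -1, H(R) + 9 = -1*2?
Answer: -1418269/70 ≈ -20261.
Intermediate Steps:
H(R) = -11 (H(R) = -9 - 1*2 = -9 - 2 = -11)
K(c, q) = 2*q
U(h, w) = 1 (U(h, w) = 2 - 1 = 1)
A = -70 (A = -35*2 = -70)
z(M) = 1/M
-20261 - z(A) = -20261 - 1/(-70) = -20261 - 1*(-1/70) = -20261 + 1/70 = -1418269/70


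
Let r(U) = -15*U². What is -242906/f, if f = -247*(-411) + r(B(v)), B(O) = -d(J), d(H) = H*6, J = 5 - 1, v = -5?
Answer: -242906/92877 ≈ -2.6154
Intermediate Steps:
J = 4
d(H) = 6*H
B(O) = -24 (B(O) = -6*4 = -1*24 = -24)
f = 92877 (f = -247*(-411) - 15*(-24)² = 101517 - 15*576 = 101517 - 8640 = 92877)
-242906/f = -242906/92877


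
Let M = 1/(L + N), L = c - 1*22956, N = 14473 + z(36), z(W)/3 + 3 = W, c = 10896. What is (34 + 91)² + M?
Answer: 39250001/2512 ≈ 15625.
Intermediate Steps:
z(W) = -9 + 3*W
N = 14572 (N = 14473 + (-9 + 3*36) = 14473 + (-9 + 108) = 14473 + 99 = 14572)
L = -12060 (L = 10896 - 1*22956 = 10896 - 22956 = -12060)
M = 1/2512 (M = 1/(-12060 + 14572) = 1/2512 ≈ 0.00039809)
(34 + 91)² + M = (34 + 91)² + 1/2512 = 125² + 1/2512 = 15625 + 1/2512 = 39250001/2512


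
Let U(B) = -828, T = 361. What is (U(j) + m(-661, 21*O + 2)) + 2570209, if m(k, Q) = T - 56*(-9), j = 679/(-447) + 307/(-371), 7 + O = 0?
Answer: 2570246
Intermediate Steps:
O = -7 (O = -7 + 0 = -7)
j = -389138/165837 (j = 679*(-1/447) + 307*(-1/371) = -679/447 - 307/371 = -389138/165837 ≈ -2.3465)
m(k, Q) = 865 (m(k, Q) = 361 - 56*(-9) = 361 - 1*(-504) = 361 + 504 = 865)
(U(j) + m(-661, 21*O + 2)) + 2570209 = (-828 + 865) + 2570209 = 37 + 2570209 = 2570246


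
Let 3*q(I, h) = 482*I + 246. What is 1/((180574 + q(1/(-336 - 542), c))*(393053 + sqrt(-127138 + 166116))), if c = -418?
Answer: 517650801/36756982060729134841 - 1317*sqrt(38978)/36756982060729134841 ≈ 1.4076e-11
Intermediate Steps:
q(I, h) = 82 + 482*I/3 (q(I, h) = (482*I + 246)/3 = (246 + 482*I)/3 = 82 + 482*I/3)
1/((180574 + q(1/(-336 - 542), c))*(393053 + sqrt(-127138 + 166116))) = 1/((180574 + (82 + 482/(3*(-336 - 542))))*(393053 + sqrt(-127138 + 166116))) = 1/((180574 + (82 + (482/3)/(-878)))*(393053 + sqrt(38978))) = 1/((180574 + (82 + (482/3)*(-1/878)))*(393053 + sqrt(38978))) = 1/((180574 + (82 - 241/1317))*(393053 + sqrt(38978))) = 1/((180574 + 107753/1317)*(393053 + sqrt(38978))) = 1/(237923711*(393053 + sqrt(38978))/1317) = 1/(93516628379683/1317 + 237923711*sqrt(38978)/1317)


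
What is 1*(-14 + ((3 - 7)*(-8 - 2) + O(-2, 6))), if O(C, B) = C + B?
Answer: 30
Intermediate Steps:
O(C, B) = B + C
1*(-14 + ((3 - 7)*(-8 - 2) + O(-2, 6))) = 1*(-14 + ((3 - 7)*(-8 - 2) + (6 - 2))) = 1*(-14 + (-4*(-10) + 4)) = 1*(-14 + (40 + 4)) = 1*(-14 + 44) = 1*30 = 30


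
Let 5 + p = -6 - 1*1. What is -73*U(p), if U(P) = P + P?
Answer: 1752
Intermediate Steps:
p = -12 (p = -5 + (-6 - 1*1) = -5 + (-6 - 1) = -5 - 7 = -12)
U(P) = 2*P
-73*U(p) = -146*(-12) = -73*(-24) = 1752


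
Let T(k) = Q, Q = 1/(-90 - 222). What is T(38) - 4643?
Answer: -1448617/312 ≈ -4643.0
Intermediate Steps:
Q = -1/312 (Q = 1/(-312) = -1/312 ≈ -0.0032051)
T(k) = -1/312
T(38) - 4643 = -1/312 - 4643 = -1448617/312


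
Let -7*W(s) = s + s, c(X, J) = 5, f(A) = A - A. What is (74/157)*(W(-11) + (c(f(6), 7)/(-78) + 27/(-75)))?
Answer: 1373107/1071525 ≈ 1.2815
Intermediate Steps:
f(A) = 0
W(s) = -2*s/7 (W(s) = -(s + s)/7 = -2*s/7)
(74/157)*(W(-11) + (c(f(6), 7)/(-78) + 27/(-75))) = (74/157)*(-2/7*(-11) + (5/(-78) + 27/(-75))) = (74*(1/157))*(22/7 + (5*(-1/78) + 27*(-1/75))) = 74*(22/7 + (-5/78 - 9/25))/157 = 74*(22/7 - 827/1950)/157 = (74/157)*(37111/13650) = 1373107/1071525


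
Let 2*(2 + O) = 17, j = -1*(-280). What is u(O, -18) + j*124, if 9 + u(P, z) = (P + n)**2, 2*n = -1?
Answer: 34747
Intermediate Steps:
n = -1/2 (n = (1/2)*(-1) = -1/2 ≈ -0.50000)
j = 280
O = 13/2 (O = -2 + (1/2)*17 = -2 + 17/2 = 13/2 ≈ 6.5000)
u(P, z) = -9 + (-1/2 + P)**2 (u(P, z) = -9 + (P - 1/2)**2 = -9 + (-1/2 + P)**2)
u(O, -18) + j*124 = (-35/4 + (13/2)**2 - 1*13/2) + 280*124 = (-35/4 + 169/4 - 13/2) + 34720 = 27 + 34720 = 34747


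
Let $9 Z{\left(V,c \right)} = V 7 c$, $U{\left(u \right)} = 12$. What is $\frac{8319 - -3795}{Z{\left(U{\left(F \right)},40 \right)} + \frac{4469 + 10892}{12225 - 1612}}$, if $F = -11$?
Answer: $\frac{385697646}{11932643} \approx 32.323$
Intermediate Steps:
$Z{\left(V,c \right)} = \frac{7 V c}{9}$ ($Z{\left(V,c \right)} = \frac{V 7 c}{9} = \frac{7 V c}{9}$)
$\frac{8319 - -3795}{Z{\left(U{\left(F \right)},40 \right)} + \frac{4469 + 10892}{12225 - 1612}} = \frac{8319 - -3795}{\frac{7}{9} \cdot 12 \cdot 40 + \frac{4469 + 10892}{12225 - 1612}} = \frac{8319 + 3795}{\frac{1120}{3} + \frac{15361}{10613}} = \frac{12114}{\frac{1120}{3} + 15361 \cdot \frac{1}{10613}} = \frac{12114}{\frac{1120}{3} + \frac{15361}{10613}} = \frac{12114}{\frac{11932643}{31839}} = 12114 \cdot \frac{31839}{11932643} = \frac{385697646}{11932643}$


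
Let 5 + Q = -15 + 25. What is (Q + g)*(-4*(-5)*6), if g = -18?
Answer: -1560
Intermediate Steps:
Q = 5 (Q = -5 + (-15 + 25) = -5 + 10 = 5)
(Q + g)*(-4*(-5)*6) = (5 - 18)*(-4*(-5)*6) = -260*6 = -13*120 = -1560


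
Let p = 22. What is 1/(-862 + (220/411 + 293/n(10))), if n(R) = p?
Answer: -9042/7668941 ≈ -0.0011790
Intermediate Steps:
n(R) = 22
1/(-862 + (220/411 + 293/n(10))) = 1/(-862 + (220/411 + 293/22)) = 1/(-862 + 125263/9042) = 1/(-7668941/9042) = -9042/7668941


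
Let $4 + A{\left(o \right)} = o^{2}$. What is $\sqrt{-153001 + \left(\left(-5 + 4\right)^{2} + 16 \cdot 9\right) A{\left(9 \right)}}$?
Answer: $2 i \sqrt{35459} \approx 376.61 i$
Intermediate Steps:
$A{\left(o \right)} = -4 + o^{2}$
$\sqrt{-153001 + \left(\left(-5 + 4\right)^{2} + 16 \cdot 9\right) A{\left(9 \right)}} = \sqrt{-153001 + \left(\left(-5 + 4\right)^{2} + 16 \cdot 9\right) \left(-4 + 9^{2}\right)} = \sqrt{-153001 + \left(\left(-1\right)^{2} + 144\right) \left(-4 + 81\right)} = \sqrt{-153001 + \left(1 + 144\right) 77} = \sqrt{-153001 + 145 \cdot 77} = \sqrt{-153001 + 11165} = \sqrt{-141836} = 2 i \sqrt{35459}$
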